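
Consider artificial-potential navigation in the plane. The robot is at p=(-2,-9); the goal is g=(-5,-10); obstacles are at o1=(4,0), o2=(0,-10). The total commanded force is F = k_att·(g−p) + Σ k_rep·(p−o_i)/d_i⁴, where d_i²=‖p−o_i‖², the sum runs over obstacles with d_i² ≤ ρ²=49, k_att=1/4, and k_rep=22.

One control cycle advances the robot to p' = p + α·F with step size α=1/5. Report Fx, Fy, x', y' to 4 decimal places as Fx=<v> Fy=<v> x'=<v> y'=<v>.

Fx=-2.5100 Fy=0.6300 x'=-2.5020 y'=-8.8740

F_att = 1/4·(g−p) = 1/4·(-3,-1) = (-0.7500,-0.2500)
o1: d²=117 > ρ²=49 → inactive
o2: d²=5 ≤ ρ²=49; F_rep = 22·(-2,1)/5² = (-1.7600,0.8800)
F = F_att + ΣF_rep = (-2.5100,0.6300)
p' = p + 1/5·F = (-2.5020,-8.8740)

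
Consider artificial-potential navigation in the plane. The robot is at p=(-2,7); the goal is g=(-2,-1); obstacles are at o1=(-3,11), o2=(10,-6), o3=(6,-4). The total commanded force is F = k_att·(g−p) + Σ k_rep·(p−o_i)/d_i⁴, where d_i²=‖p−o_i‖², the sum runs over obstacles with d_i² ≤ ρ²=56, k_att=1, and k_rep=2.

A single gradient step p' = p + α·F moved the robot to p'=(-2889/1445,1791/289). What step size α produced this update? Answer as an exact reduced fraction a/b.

F_att = 1·(g−p) = 1·(0,-8) = (0.0000,-8.0000)
o1: d²=17 ≤ ρ²=56; F_rep = 2·(1,-4)/17² = (0.0069,-0.0277)
o2: d²=313 > ρ²=56 → inactive
o3: d²=185 > ρ²=56 → inactive
F = F_att + ΣF_rep = (0.0069,-8.0277)
Δp = p'−p = (0.0007,-0.8028); α = Δx/Fx = (1/1445) / (2/289) = 1/10
check: Δy/Fy = (-232/289) / (-2320/289) = 1/10 ✓

α = 1/10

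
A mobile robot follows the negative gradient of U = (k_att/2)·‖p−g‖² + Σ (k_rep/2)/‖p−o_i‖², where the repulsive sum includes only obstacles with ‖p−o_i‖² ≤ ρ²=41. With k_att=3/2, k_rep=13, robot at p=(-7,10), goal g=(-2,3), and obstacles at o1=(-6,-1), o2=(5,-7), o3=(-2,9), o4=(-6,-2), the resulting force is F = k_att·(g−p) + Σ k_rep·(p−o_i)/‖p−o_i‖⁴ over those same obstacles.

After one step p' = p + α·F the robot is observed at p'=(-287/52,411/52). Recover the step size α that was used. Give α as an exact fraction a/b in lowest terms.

F_att = 3/2·(g−p) = 3/2·(5,-7) = (7.5000,-10.5000)
o1: d²=122 > ρ²=41 → inactive
o2: d²=433 > ρ²=41 → inactive
o3: d²=26 ≤ ρ²=41; F_rep = 13·(-5,1)/26² = (-0.0962,0.0192)
o4: d²=145 > ρ²=41 → inactive
F = F_att + ΣF_rep = (7.4038,-10.4808)
Δp = p'−p = (1.4808,-2.0962); α = Δx/Fx = (77/52) / (385/52) = 1/5
check: Δy/Fy = (-109/52) / (-545/52) = 1/5 ✓

α = 1/5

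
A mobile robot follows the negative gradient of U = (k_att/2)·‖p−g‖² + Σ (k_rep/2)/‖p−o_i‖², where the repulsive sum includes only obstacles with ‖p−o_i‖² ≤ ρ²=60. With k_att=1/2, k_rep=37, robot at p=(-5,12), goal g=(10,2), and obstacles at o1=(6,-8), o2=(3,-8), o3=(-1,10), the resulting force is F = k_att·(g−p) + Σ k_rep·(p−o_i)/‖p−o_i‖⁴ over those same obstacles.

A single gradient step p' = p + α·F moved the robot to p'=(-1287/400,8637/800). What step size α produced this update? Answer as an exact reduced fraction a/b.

F_att = 1/2·(g−p) = 1/2·(15,-10) = (7.5000,-5.0000)
o1: d²=521 > ρ²=60 → inactive
o2: d²=464 > ρ²=60 → inactive
o3: d²=20 ≤ ρ²=60; F_rep = 37·(-4,2)/20² = (-0.3700,0.1850)
F = F_att + ΣF_rep = (7.1300,-4.8150)
Δp = p'−p = (1.7825,-1.2038); α = Δx/Fx = (713/400) / (713/100) = 1/4
check: Δy/Fy = (-963/800) / (-963/200) = 1/4 ✓

α = 1/4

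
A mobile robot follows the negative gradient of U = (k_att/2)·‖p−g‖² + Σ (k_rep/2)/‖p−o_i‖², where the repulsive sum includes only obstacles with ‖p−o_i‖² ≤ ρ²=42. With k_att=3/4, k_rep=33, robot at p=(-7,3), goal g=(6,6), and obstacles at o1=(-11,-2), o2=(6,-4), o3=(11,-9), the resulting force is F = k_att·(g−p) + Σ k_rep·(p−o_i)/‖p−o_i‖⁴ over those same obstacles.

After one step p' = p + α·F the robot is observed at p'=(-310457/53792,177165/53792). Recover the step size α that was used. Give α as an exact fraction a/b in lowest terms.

F_att = 3/4·(g−p) = 3/4·(13,3) = (9.7500,2.2500)
o1: d²=41 ≤ ρ²=42; F_rep = 33·(4,5)/41² = (0.0785,0.0982)
o2: d²=218 > ρ²=42 → inactive
o3: d²=468 > ρ²=42 → inactive
F = F_att + ΣF_rep = (9.8285,2.3482)
Δp = p'−p = (1.2286,0.2935); α = Δx/Fx = (66087/53792) / (66087/6724) = 1/8
check: Δy/Fy = (15789/53792) / (15789/6724) = 1/8 ✓

α = 1/8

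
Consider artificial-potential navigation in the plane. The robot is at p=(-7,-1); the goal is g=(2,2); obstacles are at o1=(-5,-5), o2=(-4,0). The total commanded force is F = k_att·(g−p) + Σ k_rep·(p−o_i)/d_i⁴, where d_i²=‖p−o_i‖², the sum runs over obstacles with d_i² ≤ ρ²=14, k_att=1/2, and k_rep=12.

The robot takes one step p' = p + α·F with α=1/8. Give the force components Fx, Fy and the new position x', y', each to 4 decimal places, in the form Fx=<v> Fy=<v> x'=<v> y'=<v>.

F_att = 1/2·(g−p) = 1/2·(9,3) = (4.5000,1.5000)
o1: d²=20 > ρ²=14 → inactive
o2: d²=10 ≤ ρ²=14; F_rep = 12·(-3,-1)/10² = (-0.3600,-0.1200)
F = F_att + ΣF_rep = (4.1400,1.3800)
p' = p + 1/8·F = (-6.4825,-0.8275)

Fx=4.1400 Fy=1.3800 x'=-6.4825 y'=-0.8275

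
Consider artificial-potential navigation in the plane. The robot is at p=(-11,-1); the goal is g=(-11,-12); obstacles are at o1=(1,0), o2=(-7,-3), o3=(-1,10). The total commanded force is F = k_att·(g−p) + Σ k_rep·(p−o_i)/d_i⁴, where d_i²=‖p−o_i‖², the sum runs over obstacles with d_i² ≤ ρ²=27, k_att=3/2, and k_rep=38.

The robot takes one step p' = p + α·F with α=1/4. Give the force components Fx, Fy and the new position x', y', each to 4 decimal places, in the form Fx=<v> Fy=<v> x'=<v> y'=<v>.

Fx=-0.3800 Fy=-16.3100 x'=-11.0950 y'=-5.0775

F_att = 3/2·(g−p) = 3/2·(0,-11) = (0.0000,-16.5000)
o1: d²=145 > ρ²=27 → inactive
o2: d²=20 ≤ ρ²=27; F_rep = 38·(-4,2)/20² = (-0.3800,0.1900)
o3: d²=221 > ρ²=27 → inactive
F = F_att + ΣF_rep = (-0.3800,-16.3100)
p' = p + 1/4·F = (-11.0950,-5.0775)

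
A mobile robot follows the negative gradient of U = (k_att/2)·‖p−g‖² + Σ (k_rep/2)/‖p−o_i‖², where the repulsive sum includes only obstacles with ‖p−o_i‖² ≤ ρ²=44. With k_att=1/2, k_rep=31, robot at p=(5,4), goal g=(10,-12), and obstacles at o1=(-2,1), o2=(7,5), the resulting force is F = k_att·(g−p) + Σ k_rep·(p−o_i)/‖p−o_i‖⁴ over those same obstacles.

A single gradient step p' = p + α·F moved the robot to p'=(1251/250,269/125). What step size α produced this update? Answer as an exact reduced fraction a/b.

F_att = 1/2·(g−p) = 1/2·(5,-16) = (2.5000,-8.0000)
o1: d²=58 > ρ²=44 → inactive
o2: d²=5 ≤ ρ²=44; F_rep = 31·(-2,-1)/5² = (-2.4800,-1.2400)
F = F_att + ΣF_rep = (0.0200,-9.2400)
Δp = p'−p = (0.0040,-1.8480); α = Δx/Fx = (1/250) / (1/50) = 1/5
check: Δy/Fy = (-231/125) / (-231/25) = 1/5 ✓

α = 1/5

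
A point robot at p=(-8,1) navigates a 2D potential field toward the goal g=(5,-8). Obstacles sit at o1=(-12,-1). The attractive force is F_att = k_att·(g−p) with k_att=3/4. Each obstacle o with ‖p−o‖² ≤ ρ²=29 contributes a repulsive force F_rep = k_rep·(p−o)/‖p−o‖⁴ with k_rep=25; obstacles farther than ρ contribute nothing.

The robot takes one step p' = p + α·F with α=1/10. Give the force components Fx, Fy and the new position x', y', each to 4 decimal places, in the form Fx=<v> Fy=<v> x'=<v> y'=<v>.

F_att = 3/4·(g−p) = 3/4·(13,-9) = (9.7500,-6.7500)
o1: d²=20 ≤ ρ²=29; F_rep = 25·(4,2)/20² = (0.2500,0.1250)
F = F_att + ΣF_rep = (10.0000,-6.6250)
p' = p + 1/10·F = (-7.0000,0.3375)

Fx=10.0000 Fy=-6.6250 x'=-7.0000 y'=0.3375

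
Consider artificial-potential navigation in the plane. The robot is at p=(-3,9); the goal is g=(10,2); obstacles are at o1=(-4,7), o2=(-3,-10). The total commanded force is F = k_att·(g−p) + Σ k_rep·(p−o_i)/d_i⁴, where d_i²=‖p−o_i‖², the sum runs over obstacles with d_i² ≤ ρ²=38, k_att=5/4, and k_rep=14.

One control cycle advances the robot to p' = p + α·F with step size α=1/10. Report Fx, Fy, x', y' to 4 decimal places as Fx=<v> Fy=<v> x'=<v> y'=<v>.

F_att = 5/4·(g−p) = 5/4·(13,-7) = (16.2500,-8.7500)
o1: d²=5 ≤ ρ²=38; F_rep = 14·(1,2)/5² = (0.5600,1.1200)
o2: d²=361 > ρ²=38 → inactive
F = F_att + ΣF_rep = (16.8100,-7.6300)
p' = p + 1/10·F = (-1.3190,8.2370)

Fx=16.8100 Fy=-7.6300 x'=-1.3190 y'=8.2370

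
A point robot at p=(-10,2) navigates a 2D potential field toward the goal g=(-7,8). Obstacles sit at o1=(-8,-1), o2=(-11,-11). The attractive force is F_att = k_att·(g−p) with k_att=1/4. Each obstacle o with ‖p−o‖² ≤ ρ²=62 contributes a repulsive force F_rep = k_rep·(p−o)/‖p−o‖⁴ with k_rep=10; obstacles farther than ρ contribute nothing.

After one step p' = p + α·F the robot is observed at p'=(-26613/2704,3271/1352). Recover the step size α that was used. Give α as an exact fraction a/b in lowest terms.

F_att = 1/4·(g−p) = 1/4·(3,6) = (0.7500,1.5000)
o1: d²=13 ≤ ρ²=62; F_rep = 10·(-2,3)/13² = (-0.1183,0.1775)
o2: d²=170 > ρ²=62 → inactive
F = F_att + ΣF_rep = (0.6317,1.6775)
Δp = p'−p = (0.1579,0.4194); α = Δx/Fx = (427/2704) / (427/676) = 1/4
check: Δy/Fy = (567/1352) / (567/338) = 1/4 ✓

α = 1/4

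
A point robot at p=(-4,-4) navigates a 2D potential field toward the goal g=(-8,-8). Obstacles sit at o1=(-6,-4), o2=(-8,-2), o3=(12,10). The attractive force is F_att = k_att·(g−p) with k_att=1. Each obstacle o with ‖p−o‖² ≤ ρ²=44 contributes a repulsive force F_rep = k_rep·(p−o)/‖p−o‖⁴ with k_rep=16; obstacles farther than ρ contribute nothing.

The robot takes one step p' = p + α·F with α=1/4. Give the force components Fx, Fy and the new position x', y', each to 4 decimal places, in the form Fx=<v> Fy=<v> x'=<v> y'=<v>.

F_att = 1·(g−p) = 1·(-4,-4) = (-4.0000,-4.0000)
o1: d²=4 ≤ ρ²=44; F_rep = 16·(2,0)/4² = (2.0000,0.0000)
o2: d²=20 ≤ ρ²=44; F_rep = 16·(4,-2)/20² = (0.1600,-0.0800)
o3: d²=452 > ρ²=44 → inactive
F = F_att + ΣF_rep = (-1.8400,-4.0800)
p' = p + 1/4·F = (-4.4600,-5.0200)

Fx=-1.8400 Fy=-4.0800 x'=-4.4600 y'=-5.0200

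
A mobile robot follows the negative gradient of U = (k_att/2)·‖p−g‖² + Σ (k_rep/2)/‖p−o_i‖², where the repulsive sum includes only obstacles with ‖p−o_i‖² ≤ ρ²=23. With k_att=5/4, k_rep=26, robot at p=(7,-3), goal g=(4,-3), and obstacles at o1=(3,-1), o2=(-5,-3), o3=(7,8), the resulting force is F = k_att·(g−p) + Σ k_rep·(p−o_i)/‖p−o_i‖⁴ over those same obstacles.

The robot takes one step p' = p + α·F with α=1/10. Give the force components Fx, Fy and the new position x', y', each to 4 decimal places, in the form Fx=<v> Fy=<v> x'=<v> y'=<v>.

F_att = 5/4·(g−p) = 5/4·(-3,0) = (-3.7500,0.0000)
o1: d²=20 ≤ ρ²=23; F_rep = 26·(4,-2)/20² = (0.2600,-0.1300)
o2: d²=144 > ρ²=23 → inactive
o3: d²=121 > ρ²=23 → inactive
F = F_att + ΣF_rep = (-3.4900,-0.1300)
p' = p + 1/10·F = (6.6510,-3.0130)

Fx=-3.4900 Fy=-0.1300 x'=6.6510 y'=-3.0130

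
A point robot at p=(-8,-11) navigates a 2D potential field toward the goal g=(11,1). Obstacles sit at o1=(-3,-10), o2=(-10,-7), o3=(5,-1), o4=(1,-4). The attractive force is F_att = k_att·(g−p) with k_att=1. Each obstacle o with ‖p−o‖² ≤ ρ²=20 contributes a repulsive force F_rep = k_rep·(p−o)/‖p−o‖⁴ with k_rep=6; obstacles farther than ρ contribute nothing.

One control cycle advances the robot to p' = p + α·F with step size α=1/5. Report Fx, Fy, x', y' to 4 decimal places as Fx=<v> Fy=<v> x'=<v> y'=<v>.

F_att = 1·(g−p) = 1·(19,12) = (19.0000,12.0000)
o1: d²=26 > ρ²=20 → inactive
o2: d²=20 ≤ ρ²=20; F_rep = 6·(2,-4)/20² = (0.0300,-0.0600)
o3: d²=269 > ρ²=20 → inactive
o4: d²=130 > ρ²=20 → inactive
F = F_att + ΣF_rep = (19.0300,11.9400)
p' = p + 1/5·F = (-4.1940,-8.6120)

Fx=19.0300 Fy=11.9400 x'=-4.1940 y'=-8.6120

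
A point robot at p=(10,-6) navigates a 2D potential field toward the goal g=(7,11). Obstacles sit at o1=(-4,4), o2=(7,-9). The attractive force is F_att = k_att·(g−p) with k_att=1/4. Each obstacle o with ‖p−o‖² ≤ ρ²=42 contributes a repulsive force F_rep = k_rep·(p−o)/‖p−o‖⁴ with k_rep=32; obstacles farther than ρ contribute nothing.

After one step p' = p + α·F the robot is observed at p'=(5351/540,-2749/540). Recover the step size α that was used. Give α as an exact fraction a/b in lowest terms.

α = 1/5

F_att = 1/4·(g−p) = 1/4·(-3,17) = (-0.7500,4.2500)
o1: d²=296 > ρ²=42 → inactive
o2: d²=18 ≤ ρ²=42; F_rep = 32·(3,3)/18² = (0.2963,0.2963)
F = F_att + ΣF_rep = (-0.4537,4.5463)
Δp = p'−p = (-0.0907,0.9093); α = Δx/Fx = (-49/540) / (-49/108) = 1/5
check: Δy/Fy = (491/540) / (491/108) = 1/5 ✓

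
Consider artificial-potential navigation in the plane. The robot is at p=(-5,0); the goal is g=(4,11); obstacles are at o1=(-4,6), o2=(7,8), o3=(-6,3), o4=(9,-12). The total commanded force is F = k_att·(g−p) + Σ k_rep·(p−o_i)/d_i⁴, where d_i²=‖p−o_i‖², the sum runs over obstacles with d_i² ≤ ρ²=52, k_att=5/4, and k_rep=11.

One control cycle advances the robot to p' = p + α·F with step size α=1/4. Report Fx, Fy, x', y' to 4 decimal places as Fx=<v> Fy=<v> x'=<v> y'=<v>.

Fx=11.3520 Fy=13.3718 x'=-2.1620 y'=3.3429

F_att = 5/4·(g−p) = 5/4·(9,11) = (11.2500,13.7500)
o1: d²=37 ≤ ρ²=52; F_rep = 11·(-1,-6)/37² = (-0.0080,-0.0482)
o2: d²=208 > ρ²=52 → inactive
o3: d²=10 ≤ ρ²=52; F_rep = 11·(1,-3)/10² = (0.1100,-0.3300)
o4: d²=340 > ρ²=52 → inactive
F = F_att + ΣF_rep = (11.3520,13.3718)
p' = p + 1/4·F = (-2.1620,3.3429)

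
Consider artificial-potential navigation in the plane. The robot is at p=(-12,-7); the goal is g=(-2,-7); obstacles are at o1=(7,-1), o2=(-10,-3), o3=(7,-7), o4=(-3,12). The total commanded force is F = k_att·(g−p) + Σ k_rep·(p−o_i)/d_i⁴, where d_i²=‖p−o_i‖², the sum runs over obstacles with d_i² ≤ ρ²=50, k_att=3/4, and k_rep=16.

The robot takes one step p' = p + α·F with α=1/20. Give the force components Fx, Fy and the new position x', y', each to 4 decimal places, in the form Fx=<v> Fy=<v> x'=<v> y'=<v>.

F_att = 3/4·(g−p) = 3/4·(10,0) = (7.5000,0.0000)
o1: d²=397 > ρ²=50 → inactive
o2: d²=20 ≤ ρ²=50; F_rep = 16·(-2,-4)/20² = (-0.0800,-0.1600)
o3: d²=361 > ρ²=50 → inactive
o4: d²=442 > ρ²=50 → inactive
F = F_att + ΣF_rep = (7.4200,-0.1600)
p' = p + 1/20·F = (-11.6290,-7.0080)

Fx=7.4200 Fy=-0.1600 x'=-11.6290 y'=-7.0080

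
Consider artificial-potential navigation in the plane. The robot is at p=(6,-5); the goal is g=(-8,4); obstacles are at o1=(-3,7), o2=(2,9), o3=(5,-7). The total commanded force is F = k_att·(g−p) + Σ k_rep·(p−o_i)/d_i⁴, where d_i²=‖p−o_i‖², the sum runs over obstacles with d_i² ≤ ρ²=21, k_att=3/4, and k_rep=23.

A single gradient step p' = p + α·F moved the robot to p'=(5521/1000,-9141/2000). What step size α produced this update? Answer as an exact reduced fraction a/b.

α = 1/20

F_att = 3/4·(g−p) = 3/4·(-14,9) = (-10.5000,6.7500)
o1: d²=225 > ρ²=21 → inactive
o2: d²=212 > ρ²=21 → inactive
o3: d²=5 ≤ ρ²=21; F_rep = 23·(1,2)/5² = (0.9200,1.8400)
F = F_att + ΣF_rep = (-9.5800,8.5900)
Δp = p'−p = (-0.4790,0.4295); α = Δx/Fx = (-479/1000) / (-479/50) = 1/20
check: Δy/Fy = (859/2000) / (859/100) = 1/20 ✓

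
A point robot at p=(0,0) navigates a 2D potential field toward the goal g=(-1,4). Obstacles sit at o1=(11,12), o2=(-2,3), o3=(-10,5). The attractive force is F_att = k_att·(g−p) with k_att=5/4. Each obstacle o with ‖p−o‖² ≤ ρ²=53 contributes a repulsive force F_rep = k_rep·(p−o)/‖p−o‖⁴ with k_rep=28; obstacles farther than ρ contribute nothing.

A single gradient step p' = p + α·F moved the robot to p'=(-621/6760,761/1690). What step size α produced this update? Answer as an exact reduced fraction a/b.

F_att = 5/4·(g−p) = 5/4·(-1,4) = (-1.2500,5.0000)
o1: d²=265 > ρ²=53 → inactive
o2: d²=13 ≤ ρ²=53; F_rep = 28·(2,-3)/13² = (0.3314,-0.4970)
o3: d²=125 > ρ²=53 → inactive
F = F_att + ΣF_rep = (-0.9186,4.5030)
Δp = p'−p = (-0.0919,0.4503); α = Δx/Fx = (-621/6760) / (-621/676) = 1/10
check: Δy/Fy = (761/1690) / (761/169) = 1/10 ✓

α = 1/10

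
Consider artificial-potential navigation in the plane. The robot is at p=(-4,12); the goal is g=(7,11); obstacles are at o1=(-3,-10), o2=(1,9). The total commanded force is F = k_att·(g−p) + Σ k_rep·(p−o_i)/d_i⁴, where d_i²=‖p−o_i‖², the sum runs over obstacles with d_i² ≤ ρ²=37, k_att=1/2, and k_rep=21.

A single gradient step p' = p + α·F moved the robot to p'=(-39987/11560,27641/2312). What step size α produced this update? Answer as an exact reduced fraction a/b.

F_att = 1/2·(g−p) = 1/2·(11,-1) = (5.5000,-0.5000)
o1: d²=485 > ρ²=37 → inactive
o2: d²=34 ≤ ρ²=37; F_rep = 21·(-5,3)/34² = (-0.0908,0.0545)
F = F_att + ΣF_rep = (5.4092,-0.4455)
Δp = p'−p = (0.5409,-0.0446); α = Δx/Fx = (6253/11560) / (6253/1156) = 1/10
check: Δy/Fy = (-103/2312) / (-515/1156) = 1/10 ✓

α = 1/10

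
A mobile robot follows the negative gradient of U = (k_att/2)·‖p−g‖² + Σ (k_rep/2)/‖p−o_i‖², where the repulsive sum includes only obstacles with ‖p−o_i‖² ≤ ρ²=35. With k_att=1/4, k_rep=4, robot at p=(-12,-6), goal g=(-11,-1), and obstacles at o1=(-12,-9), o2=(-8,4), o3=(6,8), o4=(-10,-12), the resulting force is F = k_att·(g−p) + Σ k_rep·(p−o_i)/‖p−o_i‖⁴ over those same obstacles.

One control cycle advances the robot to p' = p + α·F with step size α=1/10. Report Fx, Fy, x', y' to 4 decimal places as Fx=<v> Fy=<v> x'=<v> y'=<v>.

Fx=0.2500 Fy=1.3981 x'=-11.9750 y'=-5.8602

F_att = 1/4·(g−p) = 1/4·(1,5) = (0.2500,1.2500)
o1: d²=9 ≤ ρ²=35; F_rep = 4·(0,3)/9² = (0.0000,0.1481)
o2: d²=116 > ρ²=35 → inactive
o3: d²=520 > ρ²=35 → inactive
o4: d²=40 > ρ²=35 → inactive
F = F_att + ΣF_rep = (0.2500,1.3981)
p' = p + 1/10·F = (-11.9750,-5.8602)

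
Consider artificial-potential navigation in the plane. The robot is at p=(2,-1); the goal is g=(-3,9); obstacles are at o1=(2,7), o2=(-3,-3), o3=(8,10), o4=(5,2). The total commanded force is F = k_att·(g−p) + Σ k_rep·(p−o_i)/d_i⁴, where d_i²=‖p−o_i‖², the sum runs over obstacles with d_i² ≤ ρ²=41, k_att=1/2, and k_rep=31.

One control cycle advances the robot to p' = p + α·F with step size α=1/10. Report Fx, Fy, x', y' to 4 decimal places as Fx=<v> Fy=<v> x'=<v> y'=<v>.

F_att = 1/2·(g−p) = 1/2·(-5,10) = (-2.5000,5.0000)
o1: d²=64 > ρ²=41 → inactive
o2: d²=29 ≤ ρ²=41; F_rep = 31·(5,2)/29² = (0.1843,0.0737)
o3: d²=157 > ρ²=41 → inactive
o4: d²=18 ≤ ρ²=41; F_rep = 31·(-3,-3)/18² = (-0.2870,-0.2870)
F = F_att + ΣF_rep = (-2.6027,4.7867)
p' = p + 1/10·F = (1.7397,-0.5213)

Fx=-2.6027 Fy=4.7867 x'=1.7397 y'=-0.5213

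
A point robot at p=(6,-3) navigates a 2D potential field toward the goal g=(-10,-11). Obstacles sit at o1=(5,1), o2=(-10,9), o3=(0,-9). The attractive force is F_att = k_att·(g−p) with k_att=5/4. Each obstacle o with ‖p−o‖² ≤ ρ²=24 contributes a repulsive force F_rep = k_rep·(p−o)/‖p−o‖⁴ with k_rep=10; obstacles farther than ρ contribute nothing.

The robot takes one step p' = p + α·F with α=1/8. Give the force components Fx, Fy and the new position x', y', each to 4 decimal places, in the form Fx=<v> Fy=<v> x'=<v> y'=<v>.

F_att = 5/4·(g−p) = 5/4·(-16,-8) = (-20.0000,-10.0000)
o1: d²=17 ≤ ρ²=24; F_rep = 10·(1,-4)/17² = (0.0346,-0.1384)
o2: d²=400 > ρ²=24 → inactive
o3: d²=72 > ρ²=24 → inactive
F = F_att + ΣF_rep = (-19.9654,-10.1384)
p' = p + 1/8·F = (3.5043,-4.2673)

Fx=-19.9654 Fy=-10.1384 x'=3.5043 y'=-4.2673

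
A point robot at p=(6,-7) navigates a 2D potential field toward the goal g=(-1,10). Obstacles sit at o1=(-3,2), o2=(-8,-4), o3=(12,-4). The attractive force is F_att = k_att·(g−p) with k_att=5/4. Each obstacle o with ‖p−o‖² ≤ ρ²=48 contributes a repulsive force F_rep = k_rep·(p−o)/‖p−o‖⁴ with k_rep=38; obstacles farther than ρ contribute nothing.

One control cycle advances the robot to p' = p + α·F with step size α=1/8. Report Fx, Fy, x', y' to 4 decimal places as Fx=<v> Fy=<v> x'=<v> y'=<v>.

F_att = 5/4·(g−p) = 5/4·(-7,17) = (-8.7500,21.2500)
o1: d²=162 > ρ²=48 → inactive
o2: d²=205 > ρ²=48 → inactive
o3: d²=45 ≤ ρ²=48; F_rep = 38·(-6,-3)/45² = (-0.1126,-0.0563)
F = F_att + ΣF_rep = (-8.8626,21.1937)
p' = p + 1/8·F = (4.8922,-4.3508)

Fx=-8.8626 Fy=21.1937 x'=4.8922 y'=-4.3508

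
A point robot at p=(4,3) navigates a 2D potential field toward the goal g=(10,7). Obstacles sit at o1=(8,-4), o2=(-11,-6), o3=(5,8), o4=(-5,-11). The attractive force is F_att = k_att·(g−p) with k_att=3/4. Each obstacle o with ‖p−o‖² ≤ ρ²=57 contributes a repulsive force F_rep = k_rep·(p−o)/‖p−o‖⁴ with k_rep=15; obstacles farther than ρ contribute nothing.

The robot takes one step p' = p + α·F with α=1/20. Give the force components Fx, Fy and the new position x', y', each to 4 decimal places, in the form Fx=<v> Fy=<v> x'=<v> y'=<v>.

F_att = 3/4·(g−p) = 3/4·(6,4) = (4.5000,3.0000)
o1: d²=65 > ρ²=57 → inactive
o2: d²=306 > ρ²=57 → inactive
o3: d²=26 ≤ ρ²=57; F_rep = 15·(-1,-5)/26² = (-0.0222,-0.1109)
o4: d²=277 > ρ²=57 → inactive
F = F_att + ΣF_rep = (4.4778,2.8891)
p' = p + 1/20·F = (4.2239,3.1445)

Fx=4.4778 Fy=2.8891 x'=4.2239 y'=3.1445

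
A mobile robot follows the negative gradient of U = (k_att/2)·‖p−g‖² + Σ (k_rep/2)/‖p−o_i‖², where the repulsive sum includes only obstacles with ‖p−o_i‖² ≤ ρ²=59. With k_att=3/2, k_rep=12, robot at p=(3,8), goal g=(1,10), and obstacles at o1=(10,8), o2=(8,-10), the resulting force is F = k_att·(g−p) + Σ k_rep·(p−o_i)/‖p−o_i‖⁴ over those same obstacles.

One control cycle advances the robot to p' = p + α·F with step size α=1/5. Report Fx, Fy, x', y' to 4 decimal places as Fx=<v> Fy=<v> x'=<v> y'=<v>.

Fx=-3.0350 Fy=3.0000 x'=2.3930 y'=8.6000

F_att = 3/2·(g−p) = 3/2·(-2,2) = (-3.0000,3.0000)
o1: d²=49 ≤ ρ²=59; F_rep = 12·(-7,0)/49² = (-0.0350,0.0000)
o2: d²=349 > ρ²=59 → inactive
F = F_att + ΣF_rep = (-3.0350,3.0000)
p' = p + 1/5·F = (2.3930,8.6000)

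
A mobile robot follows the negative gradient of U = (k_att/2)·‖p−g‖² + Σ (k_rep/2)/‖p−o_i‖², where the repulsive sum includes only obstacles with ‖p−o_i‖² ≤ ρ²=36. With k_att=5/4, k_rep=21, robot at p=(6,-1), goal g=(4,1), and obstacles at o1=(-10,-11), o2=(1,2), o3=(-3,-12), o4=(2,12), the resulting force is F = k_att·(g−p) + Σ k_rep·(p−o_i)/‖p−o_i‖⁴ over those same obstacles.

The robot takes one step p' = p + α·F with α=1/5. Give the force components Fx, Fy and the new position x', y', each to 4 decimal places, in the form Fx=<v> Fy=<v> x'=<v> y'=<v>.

F_att = 5/4·(g−p) = 5/4·(-2,2) = (-2.5000,2.5000)
o1: d²=356 > ρ²=36 → inactive
o2: d²=34 ≤ ρ²=36; F_rep = 21·(5,-3)/34² = (0.0908,-0.0545)
o3: d²=202 > ρ²=36 → inactive
o4: d²=185 > ρ²=36 → inactive
F = F_att + ΣF_rep = (-2.4092,2.4455)
p' = p + 1/5·F = (5.5182,-0.5109)

Fx=-2.4092 Fy=2.4455 x'=5.5182 y'=-0.5109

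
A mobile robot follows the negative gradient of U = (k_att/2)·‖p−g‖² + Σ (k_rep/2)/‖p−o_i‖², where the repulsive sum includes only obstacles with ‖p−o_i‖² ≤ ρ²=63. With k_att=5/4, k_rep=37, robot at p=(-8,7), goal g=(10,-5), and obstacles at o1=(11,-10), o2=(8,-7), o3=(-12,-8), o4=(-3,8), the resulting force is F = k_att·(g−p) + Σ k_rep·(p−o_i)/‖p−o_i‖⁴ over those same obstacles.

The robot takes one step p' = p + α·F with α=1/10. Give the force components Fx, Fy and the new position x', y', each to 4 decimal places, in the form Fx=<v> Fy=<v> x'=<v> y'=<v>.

F_att = 5/4·(g−p) = 5/4·(18,-12) = (22.5000,-15.0000)
o1: d²=650 > ρ²=63 → inactive
o2: d²=452 > ρ²=63 → inactive
o3: d²=241 > ρ²=63 → inactive
o4: d²=26 ≤ ρ²=63; F_rep = 37·(-5,-1)/26² = (-0.2737,-0.0547)
F = F_att + ΣF_rep = (22.2263,-15.0547)
p' = p + 1/10·F = (-5.7774,5.4945)

Fx=22.2263 Fy=-15.0547 x'=-5.7774 y'=5.4945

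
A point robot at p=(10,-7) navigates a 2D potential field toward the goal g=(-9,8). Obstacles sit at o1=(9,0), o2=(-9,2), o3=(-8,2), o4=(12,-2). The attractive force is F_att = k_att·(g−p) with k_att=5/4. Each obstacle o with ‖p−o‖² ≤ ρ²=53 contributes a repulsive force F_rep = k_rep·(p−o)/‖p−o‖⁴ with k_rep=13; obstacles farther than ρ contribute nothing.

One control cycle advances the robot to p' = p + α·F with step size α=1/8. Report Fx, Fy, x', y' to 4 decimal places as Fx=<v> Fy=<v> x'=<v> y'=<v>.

Fx=-23.7757 Fy=18.6363 x'=7.0280 y'=-4.6705

F_att = 5/4·(g−p) = 5/4·(-19,15) = (-23.7500,18.7500)
o1: d²=50 ≤ ρ²=53; F_rep = 13·(1,-7)/50² = (0.0052,-0.0364)
o2: d²=442 > ρ²=53 → inactive
o3: d²=405 > ρ²=53 → inactive
o4: d²=29 ≤ ρ²=53; F_rep = 13·(-2,-5)/29² = (-0.0309,-0.0773)
F = F_att + ΣF_rep = (-23.7757,18.6363)
p' = p + 1/8·F = (7.0280,-4.6705)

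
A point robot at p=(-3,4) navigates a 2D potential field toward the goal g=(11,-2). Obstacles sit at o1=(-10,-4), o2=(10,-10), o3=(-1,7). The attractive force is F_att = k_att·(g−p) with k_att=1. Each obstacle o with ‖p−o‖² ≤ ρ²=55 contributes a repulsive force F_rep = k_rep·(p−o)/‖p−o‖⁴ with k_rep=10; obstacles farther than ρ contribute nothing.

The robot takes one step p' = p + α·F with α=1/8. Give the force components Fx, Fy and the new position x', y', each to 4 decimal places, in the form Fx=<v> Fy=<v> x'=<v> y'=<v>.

F_att = 1·(g−p) = 1·(14,-6) = (14.0000,-6.0000)
o1: d²=113 > ρ²=55 → inactive
o2: d²=365 > ρ²=55 → inactive
o3: d²=13 ≤ ρ²=55; F_rep = 10·(-2,-3)/13² = (-0.1183,-0.1775)
F = F_att + ΣF_rep = (13.8817,-6.1775)
p' = p + 1/8·F = (-1.2648,3.2278)

Fx=13.8817 Fy=-6.1775 x'=-1.2648 y'=3.2278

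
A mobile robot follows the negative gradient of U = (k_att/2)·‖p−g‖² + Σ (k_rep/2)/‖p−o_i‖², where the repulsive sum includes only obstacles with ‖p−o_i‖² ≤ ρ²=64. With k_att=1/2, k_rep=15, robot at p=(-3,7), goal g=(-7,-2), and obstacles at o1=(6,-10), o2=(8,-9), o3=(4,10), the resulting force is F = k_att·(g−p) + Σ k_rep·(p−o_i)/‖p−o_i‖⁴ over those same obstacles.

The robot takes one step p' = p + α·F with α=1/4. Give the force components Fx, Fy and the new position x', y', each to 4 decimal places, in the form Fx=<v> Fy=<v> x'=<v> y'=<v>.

F_att = 1/2·(g−p) = 1/2·(-4,-9) = (-2.0000,-4.5000)
o1: d²=370 > ρ²=64 → inactive
o2: d²=377 > ρ²=64 → inactive
o3: d²=58 ≤ ρ²=64; F_rep = 15·(-7,-3)/58² = (-0.0312,-0.0134)
F = F_att + ΣF_rep = (-2.0312,-4.5134)
p' = p + 1/4·F = (-3.5078,5.8717)

Fx=-2.0312 Fy=-4.5134 x'=-3.5078 y'=5.8717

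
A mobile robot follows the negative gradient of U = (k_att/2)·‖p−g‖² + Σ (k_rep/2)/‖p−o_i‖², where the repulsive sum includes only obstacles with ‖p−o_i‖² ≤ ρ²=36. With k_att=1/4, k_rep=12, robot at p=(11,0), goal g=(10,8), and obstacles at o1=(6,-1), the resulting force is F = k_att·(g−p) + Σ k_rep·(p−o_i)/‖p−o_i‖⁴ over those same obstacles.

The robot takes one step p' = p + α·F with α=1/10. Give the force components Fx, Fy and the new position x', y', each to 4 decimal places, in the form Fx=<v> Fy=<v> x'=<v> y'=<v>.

F_att = 1/4·(g−p) = 1/4·(-1,8) = (-0.2500,2.0000)
o1: d²=26 ≤ ρ²=36; F_rep = 12·(5,1)/26² = (0.0888,0.0178)
F = F_att + ΣF_rep = (-0.1612,2.0178)
p' = p + 1/10·F = (10.9839,0.2018)

Fx=-0.1612 Fy=2.0178 x'=10.9839 y'=0.2018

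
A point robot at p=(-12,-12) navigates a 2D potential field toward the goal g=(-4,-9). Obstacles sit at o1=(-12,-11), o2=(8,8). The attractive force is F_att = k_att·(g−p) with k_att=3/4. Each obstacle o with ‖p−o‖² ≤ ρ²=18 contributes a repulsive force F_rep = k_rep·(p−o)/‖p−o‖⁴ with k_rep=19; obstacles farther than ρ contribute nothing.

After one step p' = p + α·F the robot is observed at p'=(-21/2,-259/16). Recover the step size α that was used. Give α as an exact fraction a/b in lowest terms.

α = 1/4

F_att = 3/4·(g−p) = 3/4·(8,3) = (6.0000,2.2500)
o1: d²=1 ≤ ρ²=18; F_rep = 19·(0,-1)/1² = (0.0000,-19.0000)
o2: d²=800 > ρ²=18 → inactive
F = F_att + ΣF_rep = (6.0000,-16.7500)
Δp = p'−p = (1.5000,-4.1875); α = Δx/Fx = (3/2) / (6) = 1/4
check: Δy/Fy = (-67/16) / (-67/4) = 1/4 ✓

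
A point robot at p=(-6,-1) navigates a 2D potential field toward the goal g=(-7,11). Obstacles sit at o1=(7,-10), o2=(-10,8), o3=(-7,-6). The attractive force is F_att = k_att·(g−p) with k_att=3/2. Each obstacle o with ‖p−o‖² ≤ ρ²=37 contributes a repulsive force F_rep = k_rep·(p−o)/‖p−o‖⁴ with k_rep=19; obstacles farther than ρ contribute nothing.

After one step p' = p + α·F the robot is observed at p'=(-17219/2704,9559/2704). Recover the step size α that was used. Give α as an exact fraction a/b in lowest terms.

α = 1/4

F_att = 3/2·(g−p) = 3/2·(-1,12) = (-1.5000,18.0000)
o1: d²=250 > ρ²=37 → inactive
o2: d²=97 > ρ²=37 → inactive
o3: d²=26 ≤ ρ²=37; F_rep = 19·(1,5)/26² = (0.0281,0.1405)
F = F_att + ΣF_rep = (-1.4719,18.1405)
Δp = p'−p = (-0.3680,4.5351); α = Δx/Fx = (-995/2704) / (-995/676) = 1/4
check: Δy/Fy = (12263/2704) / (12263/676) = 1/4 ✓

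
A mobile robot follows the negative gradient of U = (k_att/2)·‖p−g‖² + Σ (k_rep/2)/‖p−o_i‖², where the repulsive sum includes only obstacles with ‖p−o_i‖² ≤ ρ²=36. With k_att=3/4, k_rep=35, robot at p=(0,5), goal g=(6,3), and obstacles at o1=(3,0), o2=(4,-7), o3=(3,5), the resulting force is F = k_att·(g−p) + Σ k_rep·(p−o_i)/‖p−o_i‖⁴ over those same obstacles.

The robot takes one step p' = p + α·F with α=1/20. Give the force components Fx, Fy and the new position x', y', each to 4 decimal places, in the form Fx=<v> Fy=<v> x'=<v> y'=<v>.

F_att = 3/4·(g−p) = 3/4·(6,-2) = (4.5000,-1.5000)
o1: d²=34 ≤ ρ²=36; F_rep = 35·(-3,5)/34² = (-0.0908,0.1514)
o2: d²=160 > ρ²=36 → inactive
o3: d²=9 ≤ ρ²=36; F_rep = 35·(-3,0)/9² = (-1.2963,0.0000)
F = F_att + ΣF_rep = (3.1129,-1.3486)
p' = p + 1/20·F = (0.1556,4.9326)

Fx=3.1129 Fy=-1.3486 x'=0.1556 y'=4.9326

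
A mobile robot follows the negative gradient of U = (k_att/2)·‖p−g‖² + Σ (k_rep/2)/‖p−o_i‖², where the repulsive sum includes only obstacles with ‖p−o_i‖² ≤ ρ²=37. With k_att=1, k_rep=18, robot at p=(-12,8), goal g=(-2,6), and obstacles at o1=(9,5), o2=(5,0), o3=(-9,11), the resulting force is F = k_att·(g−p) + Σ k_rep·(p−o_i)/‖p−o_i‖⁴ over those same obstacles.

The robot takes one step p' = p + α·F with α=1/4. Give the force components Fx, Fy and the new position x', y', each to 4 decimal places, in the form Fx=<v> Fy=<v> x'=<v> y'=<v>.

F_att = 1·(g−p) = 1·(10,-2) = (10.0000,-2.0000)
o1: d²=450 > ρ²=37 → inactive
o2: d²=353 > ρ²=37 → inactive
o3: d²=18 ≤ ρ²=37; F_rep = 18·(-3,-3)/18² = (-0.1667,-0.1667)
F = F_att + ΣF_rep = (9.8333,-2.1667)
p' = p + 1/4·F = (-9.5417,7.4583)

Fx=9.8333 Fy=-2.1667 x'=-9.5417 y'=7.4583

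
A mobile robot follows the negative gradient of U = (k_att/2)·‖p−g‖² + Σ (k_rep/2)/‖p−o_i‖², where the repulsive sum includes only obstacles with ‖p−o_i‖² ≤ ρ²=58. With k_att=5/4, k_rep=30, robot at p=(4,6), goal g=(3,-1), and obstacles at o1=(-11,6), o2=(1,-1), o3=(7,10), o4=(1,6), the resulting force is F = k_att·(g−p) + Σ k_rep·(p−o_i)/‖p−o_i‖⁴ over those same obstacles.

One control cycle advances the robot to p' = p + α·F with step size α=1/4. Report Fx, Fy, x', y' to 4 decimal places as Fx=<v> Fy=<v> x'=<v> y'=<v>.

Fx=-0.2561 Fy=-8.8796 x'=3.9360 y'=3.7801

F_att = 5/4·(g−p) = 5/4·(-1,-7) = (-1.2500,-8.7500)
o1: d²=225 > ρ²=58 → inactive
o2: d²=58 ≤ ρ²=58; F_rep = 30·(3,7)/58² = (0.0268,0.0624)
o3: d²=25 ≤ ρ²=58; F_rep = 30·(-3,-4)/25² = (-0.1440,-0.1920)
o4: d²=9 ≤ ρ²=58; F_rep = 30·(3,0)/9² = (1.1111,0.0000)
F = F_att + ΣF_rep = (-0.2561,-8.8796)
p' = p + 1/4·F = (3.9360,3.7801)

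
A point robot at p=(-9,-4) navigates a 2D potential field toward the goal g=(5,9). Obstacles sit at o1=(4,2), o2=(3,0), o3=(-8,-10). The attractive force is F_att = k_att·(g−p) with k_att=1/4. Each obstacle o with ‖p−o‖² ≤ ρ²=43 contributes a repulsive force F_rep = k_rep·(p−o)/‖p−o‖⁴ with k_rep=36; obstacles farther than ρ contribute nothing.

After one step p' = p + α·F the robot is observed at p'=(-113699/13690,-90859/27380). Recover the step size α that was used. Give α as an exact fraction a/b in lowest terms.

F_att = 1/4·(g−p) = 1/4·(14,13) = (3.5000,3.2500)
o1: d²=205 > ρ²=43 → inactive
o2: d²=160 > ρ²=43 → inactive
o3: d²=37 ≤ ρ²=43; F_rep = 36·(-1,6)/37² = (-0.0263,0.1578)
F = F_att + ΣF_rep = (3.4737,3.4078)
Δp = p'−p = (0.6947,0.6816); α = Δx/Fx = (9511/13690) / (9511/2738) = 1/5
check: Δy/Fy = (18661/27380) / (18661/5476) = 1/5 ✓

α = 1/5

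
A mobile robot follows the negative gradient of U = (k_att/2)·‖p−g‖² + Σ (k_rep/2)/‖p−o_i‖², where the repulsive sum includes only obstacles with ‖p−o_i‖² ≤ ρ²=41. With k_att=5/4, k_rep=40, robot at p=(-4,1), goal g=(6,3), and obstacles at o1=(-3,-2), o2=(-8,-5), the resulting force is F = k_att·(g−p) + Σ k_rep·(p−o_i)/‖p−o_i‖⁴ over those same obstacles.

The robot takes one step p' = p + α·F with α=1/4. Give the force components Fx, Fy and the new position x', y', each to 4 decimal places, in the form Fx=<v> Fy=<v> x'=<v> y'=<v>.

Fx=12.1000 Fy=3.7000 x'=-0.9750 y'=1.9250

F_att = 5/4·(g−p) = 5/4·(10,2) = (12.5000,2.5000)
o1: d²=10 ≤ ρ²=41; F_rep = 40·(-1,3)/10² = (-0.4000,1.2000)
o2: d²=52 > ρ²=41 → inactive
F = F_att + ΣF_rep = (12.1000,3.7000)
p' = p + 1/4·F = (-0.9750,1.9250)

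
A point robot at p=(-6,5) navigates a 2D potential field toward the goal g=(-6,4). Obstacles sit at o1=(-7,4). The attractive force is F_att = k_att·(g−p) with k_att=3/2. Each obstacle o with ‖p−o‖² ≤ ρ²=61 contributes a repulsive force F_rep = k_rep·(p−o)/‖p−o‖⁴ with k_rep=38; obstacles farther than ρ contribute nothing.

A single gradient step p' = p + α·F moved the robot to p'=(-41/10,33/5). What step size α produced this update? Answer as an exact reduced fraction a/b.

α = 1/5

F_att = 3/2·(g−p) = 3/2·(0,-1) = (0.0000,-1.5000)
o1: d²=2 ≤ ρ²=61; F_rep = 38·(1,1)/2² = (9.5000,9.5000)
F = F_att + ΣF_rep = (9.5000,8.0000)
Δp = p'−p = (1.9000,1.6000); α = Δx/Fx = (19/10) / (19/2) = 1/5
check: Δy/Fy = (8/5) / (8) = 1/5 ✓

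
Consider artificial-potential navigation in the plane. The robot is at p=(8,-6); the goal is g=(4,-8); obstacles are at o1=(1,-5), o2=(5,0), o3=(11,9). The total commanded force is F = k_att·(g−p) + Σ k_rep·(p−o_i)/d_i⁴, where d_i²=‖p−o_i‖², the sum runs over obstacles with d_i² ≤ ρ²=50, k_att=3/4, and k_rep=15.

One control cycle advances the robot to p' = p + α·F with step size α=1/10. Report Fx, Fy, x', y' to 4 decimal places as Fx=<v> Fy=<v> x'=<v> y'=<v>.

F_att = 3/4·(g−p) = 3/4·(-4,-2) = (-3.0000,-1.5000)
o1: d²=50 ≤ ρ²=50; F_rep = 15·(7,-1)/50² = (0.0420,-0.0060)
o2: d²=45 ≤ ρ²=50; F_rep = 15·(3,-6)/45² = (0.0222,-0.0444)
o3: d²=234 > ρ²=50 → inactive
F = F_att + ΣF_rep = (-2.9358,-1.5504)
p' = p + 1/10·F = (7.7064,-6.1550)

Fx=-2.9358 Fy=-1.5504 x'=7.7064 y'=-6.1550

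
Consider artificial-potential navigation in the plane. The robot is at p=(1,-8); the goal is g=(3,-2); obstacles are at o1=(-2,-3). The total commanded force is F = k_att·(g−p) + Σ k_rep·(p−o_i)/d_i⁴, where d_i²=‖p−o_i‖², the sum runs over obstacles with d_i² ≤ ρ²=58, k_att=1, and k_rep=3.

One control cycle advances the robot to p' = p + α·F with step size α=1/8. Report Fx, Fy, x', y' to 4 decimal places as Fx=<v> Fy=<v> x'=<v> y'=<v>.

Fx=2.0078 Fy=5.9870 x'=1.2510 y'=-7.2516

F_att = 1·(g−p) = 1·(2,6) = (2.0000,6.0000)
o1: d²=34 ≤ ρ²=58; F_rep = 3·(3,-5)/34² = (0.0078,-0.0130)
F = F_att + ΣF_rep = (2.0078,5.9870)
p' = p + 1/8·F = (1.2510,-7.2516)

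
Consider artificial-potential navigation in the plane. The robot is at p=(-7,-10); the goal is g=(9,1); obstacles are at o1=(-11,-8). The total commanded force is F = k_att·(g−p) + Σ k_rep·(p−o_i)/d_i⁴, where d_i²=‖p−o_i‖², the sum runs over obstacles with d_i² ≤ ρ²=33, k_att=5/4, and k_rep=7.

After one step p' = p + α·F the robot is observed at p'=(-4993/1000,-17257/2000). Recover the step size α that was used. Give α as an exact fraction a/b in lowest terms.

F_att = 5/4·(g−p) = 5/4·(16,11) = (20.0000,13.7500)
o1: d²=20 ≤ ρ²=33; F_rep = 7·(4,-2)/20² = (0.0700,-0.0350)
F = F_att + ΣF_rep = (20.0700,13.7150)
Δp = p'−p = (2.0070,1.3715); α = Δx/Fx = (2007/1000) / (2007/100) = 1/10
check: Δy/Fy = (2743/2000) / (2743/200) = 1/10 ✓

α = 1/10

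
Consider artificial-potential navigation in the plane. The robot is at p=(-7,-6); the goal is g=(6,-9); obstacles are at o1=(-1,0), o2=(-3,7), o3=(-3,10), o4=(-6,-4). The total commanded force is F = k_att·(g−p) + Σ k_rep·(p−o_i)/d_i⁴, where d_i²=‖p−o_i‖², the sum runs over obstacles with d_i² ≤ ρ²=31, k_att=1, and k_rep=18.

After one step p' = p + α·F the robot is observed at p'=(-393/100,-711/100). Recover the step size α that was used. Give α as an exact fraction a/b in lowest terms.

F_att = 1·(g−p) = 1·(13,-3) = (13.0000,-3.0000)
o1: d²=72 > ρ²=31 → inactive
o2: d²=185 > ρ²=31 → inactive
o3: d²=272 > ρ²=31 → inactive
o4: d²=5 ≤ ρ²=31; F_rep = 18·(-1,-2)/5² = (-0.7200,-1.4400)
F = F_att + ΣF_rep = (12.2800,-4.4400)
Δp = p'−p = (3.0700,-1.1100); α = Δx/Fx = (307/100) / (307/25) = 1/4
check: Δy/Fy = (-111/100) / (-111/25) = 1/4 ✓

α = 1/4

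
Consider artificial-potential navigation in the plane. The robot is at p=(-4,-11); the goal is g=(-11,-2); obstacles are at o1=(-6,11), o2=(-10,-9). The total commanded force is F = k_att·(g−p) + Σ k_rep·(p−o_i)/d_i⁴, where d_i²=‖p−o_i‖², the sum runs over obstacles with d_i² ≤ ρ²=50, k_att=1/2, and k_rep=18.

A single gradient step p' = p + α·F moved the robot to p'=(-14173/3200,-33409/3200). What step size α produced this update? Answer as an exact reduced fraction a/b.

F_att = 1/2·(g−p) = 1/2·(-7,9) = (-3.5000,4.5000)
o1: d²=488 > ρ²=50 → inactive
o2: d²=40 ≤ ρ²=50; F_rep = 18·(6,-2)/40² = (0.0675,-0.0225)
F = F_att + ΣF_rep = (-3.4325,4.4775)
Δp = p'−p = (-0.4291,0.5597); α = Δx/Fx = (-1373/3200) / (-1373/400) = 1/8
check: Δy/Fy = (1791/3200) / (1791/400) = 1/8 ✓

α = 1/8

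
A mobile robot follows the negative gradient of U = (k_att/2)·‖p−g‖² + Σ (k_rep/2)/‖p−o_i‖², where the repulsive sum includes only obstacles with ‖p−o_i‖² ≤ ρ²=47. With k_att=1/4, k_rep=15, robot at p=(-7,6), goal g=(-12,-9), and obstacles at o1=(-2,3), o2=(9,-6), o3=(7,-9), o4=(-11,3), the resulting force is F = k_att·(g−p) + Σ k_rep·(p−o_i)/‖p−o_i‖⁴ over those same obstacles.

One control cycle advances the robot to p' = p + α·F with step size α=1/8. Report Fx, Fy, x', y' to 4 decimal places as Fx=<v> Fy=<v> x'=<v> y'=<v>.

F_att = 1/4·(g−p) = 1/4·(-5,-15) = (-1.2500,-3.7500)
o1: d²=34 ≤ ρ²=47; F_rep = 15·(-5,3)/34² = (-0.0649,0.0389)
o2: d²=400 > ρ²=47 → inactive
o3: d²=421 > ρ²=47 → inactive
o4: d²=25 ≤ ρ²=47; F_rep = 15·(4,3)/25² = (0.0960,0.0720)
F = F_att + ΣF_rep = (-1.2189,-3.6391)
p' = p + 1/8·F = (-7.1524,5.5451)

Fx=-1.2189 Fy=-3.6391 x'=-7.1524 y'=5.5451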